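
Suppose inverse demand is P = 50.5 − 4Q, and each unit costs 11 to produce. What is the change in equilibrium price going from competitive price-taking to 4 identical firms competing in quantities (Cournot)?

Under competition P = MC = 11, so Q = (50.5 − 11)/4 = 9.875.
With 4 symmetric Cournot firms, each firm's FOC gives 50.5 − 20q = 11, so q = 1.975, Q = 4·1.975 = 7.9, and P = 18.9.
Change in equilibrium price: 18.9 − 11 = 7.9.

Equilibrium price rises by 7.9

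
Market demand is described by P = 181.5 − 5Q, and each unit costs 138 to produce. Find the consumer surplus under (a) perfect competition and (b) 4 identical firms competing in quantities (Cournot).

Competition: CS = 189.225; Cournot: CS = 121.104

Perfect competition: P = MC = 138, so 181.5 − 5Q = 138 and Q = 8.7.
CS = ½·(181.5 − 138)·8.7 = 189.225.
In a 4-firm Cournot equilibrium, symmetry and the first-order condition give q = (181.5 − 138)/(25) = 1.74. So Q = 6.96 and P = 146.7.
CS = ½·(181.5 − 146.7)·6.96 = 121.104.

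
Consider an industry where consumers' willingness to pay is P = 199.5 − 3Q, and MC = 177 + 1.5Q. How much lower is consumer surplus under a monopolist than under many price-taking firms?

Consumer surplus falls by 24

Competitive equilibrium sets price equal to marginal cost: 199.5 − 3Q = 177 + 1.5Q, so Q = 5 and P = 184.5.
CS = ½·(199.5 − 184.5)·5 = 37.5.
A monopolist chooses Q where MR = MC. MR = 199.5 − 6Q; setting this equal to 177 + 1.5Q gives Q = 3 and P = 190.5.
CS = ½·(199.5 − 190.5)·3 = 13.5.
Change in consumer surplus: 13.5 − 37.5 = −24.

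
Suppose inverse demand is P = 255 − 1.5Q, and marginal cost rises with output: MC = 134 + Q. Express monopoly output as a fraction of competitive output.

Monopoly sets MR = MC: 255 − 3Q = 134 + Q ⇒ Q = 30.25, P = 255 − 1.5·30.25 = 209.625.
Under competition P = MC: 255 − 1.5Q = 134 + Q ⇒ Q = 48.4, P = 182.4.
Ratio Q_m/Q_c = 30.25/48.4 = 0.625.

Q_m/Q_c = 0.625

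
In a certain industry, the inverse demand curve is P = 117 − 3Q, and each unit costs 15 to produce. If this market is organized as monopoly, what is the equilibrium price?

A monopolist chooses Q where MR = MC. MR = 117 − 6Q; setting this equal to 15 gives Q = 17 and P = 66.

P = 66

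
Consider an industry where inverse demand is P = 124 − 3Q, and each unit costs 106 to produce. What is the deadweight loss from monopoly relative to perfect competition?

DWL = 13.5

Perfect competition: P = MC = 106, so 124 − 3Q = 106 and Q = 6.
A monopolist chooses Q where MR = MC. MR = 124 − 6Q; setting this equal to 106 gives Q = 3 and P = 115.
DWL is the triangle between Q = 3 and Q = 6: ½·(6 − 3)·(115 − 106) = 13.5.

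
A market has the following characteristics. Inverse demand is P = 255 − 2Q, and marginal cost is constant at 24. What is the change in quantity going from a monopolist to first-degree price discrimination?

Q rises by 57.75

Monopoly sets MR = MC: 255 − 4Q = 24 ⇒ Q = 57.75, P = 255 − 2·57.75 = 139.5.
With perfect price discrimination, output is the efficient level Q = 115.5 (where demand meets MC), but every buyer pays their willingness to pay: CS = 0 and PS = total surplus.
Change in quantity: 115.5 − 57.75 = 57.75.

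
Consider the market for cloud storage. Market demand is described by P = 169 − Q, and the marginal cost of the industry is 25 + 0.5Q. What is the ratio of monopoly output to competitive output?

Q_m/Q_c = 0.6

A monopolist chooses Q where MR = MC. MR = 169 − 2Q; setting this equal to 25 + 0.5Q gives Q = 57.6 and P = 111.4.
Under competition P = MC: 169 − Q = 25 + 0.5Q ⇒ Q = 96, P = 73.
Ratio Q_m/Q_c = 57.6/96 = 0.6.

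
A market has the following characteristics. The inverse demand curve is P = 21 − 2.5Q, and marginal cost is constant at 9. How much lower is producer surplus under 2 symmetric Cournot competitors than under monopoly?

PS falls by 1.6

Monopoly sets MR = MC: 21 − 5Q = 9 ⇒ Q = 2.4, P = 21 − 2.5·2.4 = 15.
PS = (15 − 9)·2.4 = 14.4.
Cournot with 2 identical firms: the symmetric best-response condition is 21 − 7.5q = 9. Each firm produces q = 1.6, total output Q = 3.2, price P = 13.
PS = (13 − 9)·3.2 = 12.8.
Change in producer surplus: 12.8 − 14.4 = −1.6.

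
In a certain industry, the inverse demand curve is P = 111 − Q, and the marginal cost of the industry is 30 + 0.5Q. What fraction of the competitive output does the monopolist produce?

Q_m/Q_c = 0.6

Monopoly sets MR = MC: 111 − 2Q = 30 + 0.5Q ⇒ Q = 32.4, P = 111 − 32.4 = 78.6.
Under competition P = MC: 111 − Q = 30 + 0.5Q ⇒ Q = 54, P = 57.
Ratio Q_m/Q_c = 32.4/54 = 0.6.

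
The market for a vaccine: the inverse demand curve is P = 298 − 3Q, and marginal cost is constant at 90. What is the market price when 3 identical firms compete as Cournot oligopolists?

With 3 symmetric Cournot firms, each firm's FOC gives 298 − 12q = 90, so q = 52/3, Q = 3·52/3 = 52, and P = 142.

P = 142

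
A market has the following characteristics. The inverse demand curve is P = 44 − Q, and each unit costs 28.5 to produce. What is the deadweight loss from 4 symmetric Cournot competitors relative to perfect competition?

Perfect competition: P = MC = 28.5, so 44 − Q = 28.5 and Q = 15.5.
In a 4-firm Cournot equilibrium, symmetry and the first-order condition give q = (44 − 28.5)/(5) = 3.1. So Q = 12.4 and P = 31.6.
DWL is the triangle between Q = 12.4 and Q = 15.5: ½·(15.5 − 12.4)·(31.6 − 28.5) = 4.805.

DWL = 4.805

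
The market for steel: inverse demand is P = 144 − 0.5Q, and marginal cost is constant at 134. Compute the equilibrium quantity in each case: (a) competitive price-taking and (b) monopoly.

Under competition P = MC = 134, so Q = (144 − 134)/0.5 = 20.
The monopolist equates marginal revenue to marginal cost: 144 − Q = 134, so Q = 10. From demand, P = 139.

Competition: Q = 20; Monopoly: Q = 10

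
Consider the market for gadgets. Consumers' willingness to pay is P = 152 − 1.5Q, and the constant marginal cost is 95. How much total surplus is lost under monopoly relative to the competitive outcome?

DWL = 270.75

Competitive firms price at marginal cost: P = 95, giving Q = 38.
Monopoly sets MR = MC: 152 − 3Q = 95 ⇒ Q = 19, P = 152 − 1.5·19 = 123.5.
DWL is the triangle between Q = 19 and Q = 38: ½·(38 − 19)·(123.5 − 95) = 270.75.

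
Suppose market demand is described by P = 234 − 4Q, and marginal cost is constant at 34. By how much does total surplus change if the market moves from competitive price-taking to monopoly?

Competitive firms price at marginal cost: P = 34, giving Q = 50.
CS = ½·(234 − 34)·50 = 5000; PS = (34 − 34)·50 = 0; TS = 5000.
Monopoly sets MR = MC: 234 − 8Q = 34 ⇒ Q = 25, P = 234 − 4·25 = 134.
CS = ½·(234 − 134)·25 = 1250; PS = (134 − 34)·25 = 2500; TS = 3750.
Change in total surplus: 3750 − 5000 = −1250.

Total surplus falls by 1250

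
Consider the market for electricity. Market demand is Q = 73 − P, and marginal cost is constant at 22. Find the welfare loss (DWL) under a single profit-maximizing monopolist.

Inverting demand: P = 73 − Q.
Perfect competition: P = MC = 22, so 73 − Q = 22 and Q = 51.
Monopoly sets MR = MC: 73 − 2Q = 22 ⇒ Q = 25.5, P = 73 − 25.5 = 47.5.
DWL is the triangle between Q = 25.5 and Q = 51: ½·(51 − 25.5)·(47.5 − 22) = 325.125.

DWL = 325.125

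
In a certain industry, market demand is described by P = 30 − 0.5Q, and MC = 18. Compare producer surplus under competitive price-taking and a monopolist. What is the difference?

PS rises by 72

Perfect competition: P = MC = 18, so 30 − 0.5Q = 18 and Q = 24.
PS = (18 − 18)·24 = 0.
Monopoly sets MR = MC: 30 − Q = 18 ⇒ Q = 12, P = 30 − 0.5·12 = 24.
PS = (24 − 18)·12 = 72.
Change in producer surplus: 72 − 0 = 72.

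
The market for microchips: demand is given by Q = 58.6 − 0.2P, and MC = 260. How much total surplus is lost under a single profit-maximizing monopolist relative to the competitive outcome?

DWL = 27.225

Inverting demand: P = 293 − 5Q.
Perfect competition: P = MC = 260, so 293 − 5Q = 260 and Q = 6.6.
The monopolist equates marginal revenue to marginal cost: 293 − 10Q = 260, so Q = 3.3. From demand, P = 276.5.
DWL is the triangle between Q = 3.3 and Q = 6.6: ½·(6.6 − 3.3)·(276.5 − 260) = 27.225.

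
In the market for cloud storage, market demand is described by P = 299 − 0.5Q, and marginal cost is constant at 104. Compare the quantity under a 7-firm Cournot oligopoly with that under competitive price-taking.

In a 7-firm Cournot equilibrium, symmetry and the first-order condition give q = (299 − 104)/(4) = 48.75. So Q = 341.25 and P = 128.375.
Competitive firms price at marginal cost: P = 104, giving Q = 390.

Cournot: Q = 341.25; Competition: Q = 390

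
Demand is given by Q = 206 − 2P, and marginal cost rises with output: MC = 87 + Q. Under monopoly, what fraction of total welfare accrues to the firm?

PS/TS = 0.8

Inverting demand: P = 103 − 0.5Q.
A monopolist chooses Q where MR = MC. MR = 103 − Q; setting this equal to 87 + Q gives Q = 8 and P = 99.
CS = ½·(103 − 99)·8 = 16.
PS = P·Q − VC(Q) = 99·8 − (87·8 + ½·1·8²) = 64.
Share captured = PS/TS = 64/80 = 0.8.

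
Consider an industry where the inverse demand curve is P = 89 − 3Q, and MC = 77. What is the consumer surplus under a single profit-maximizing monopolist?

CS = 6

The monopolist equates marginal revenue to marginal cost: 89 − 6Q = 77, so Q = 2. From demand, P = 83.
CS = ½·(89 − 83)·2 = 6.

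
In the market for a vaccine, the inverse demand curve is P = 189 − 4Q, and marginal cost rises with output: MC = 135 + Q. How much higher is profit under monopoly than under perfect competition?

π rises by 103.68

Under competition P = MC: 189 − 4Q = 135 + Q ⇒ Q = 10.8, P = 145.8.
Profit = 145.8·10.8 − (135·10.8 + ½·1·10.8²) = 58.32.
The monopolist equates marginal revenue to marginal cost: 189 − 8Q = 135 + Q, so Q = 6. From demand, P = 165.
Profit = 165·6 − (135·6 + ½·1·6²) = 162.
Change in profit: 162 − 58.32 = 103.68.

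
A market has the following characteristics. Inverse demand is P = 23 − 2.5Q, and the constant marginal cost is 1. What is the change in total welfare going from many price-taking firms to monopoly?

Competitive firms price at marginal cost: P = 1, giving Q = 8.8.
CS = ½·(23 − 1)·8.8 = 96.8; PS = (1 − 1)·8.8 = 0; TS = 96.8.
A monopolist chooses Q where MR = MC. MR = 23 − 5Q; setting this equal to 1 gives Q = 4.4 and P = 12.
CS = ½·(23 − 12)·4.4 = 24.2; PS = (12 − 1)·4.4 = 48.4; TS = 72.6.
Change in total welfare: 72.6 − 96.8 = −24.2.

Total welfare falls by 24.2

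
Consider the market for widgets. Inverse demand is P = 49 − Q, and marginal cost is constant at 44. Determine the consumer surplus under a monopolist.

CS = 3.125

A monopolist chooses Q where MR = MC. MR = 49 − 2Q; setting this equal to 44 gives Q = 2.5 and P = 46.5.
CS = ½·(49 − 46.5)·2.5 = 3.125.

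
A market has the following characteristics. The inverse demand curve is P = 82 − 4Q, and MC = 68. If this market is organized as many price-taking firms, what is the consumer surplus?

CS = 24.5

Perfect competition: P = MC = 68, so 82 − 4Q = 68 and Q = 3.5.
CS = ½·(82 − 68)·3.5 = 24.5.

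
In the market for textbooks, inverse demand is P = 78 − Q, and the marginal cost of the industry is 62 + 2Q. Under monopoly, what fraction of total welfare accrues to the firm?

Monopoly sets MR = MC: 78 − 2Q = 62 + 2Q ⇒ Q = 4, P = 78 − 4 = 74.
CS = ½·(78 − 74)·4 = 8.
PS = P·Q − VC(Q) = 74·4 − (62·4 + ½·2·4²) = 32.
Share captured = PS/TS = 32/40 = 0.8.

PS/TS = 0.8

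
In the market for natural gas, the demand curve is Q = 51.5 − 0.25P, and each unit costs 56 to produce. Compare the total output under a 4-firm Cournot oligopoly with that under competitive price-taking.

Cournot: Q = 30; Competition: Q = 37.5

Inverting demand: P = 206 − 4Q.
Cournot with 4 identical firms: the symmetric best-response condition is 206 − 20q = 56. Each firm produces q = 7.5, total output Q = 30, price P = 86.
Under competition P = MC = 56, so Q = (206 − 56)/4 = 37.5.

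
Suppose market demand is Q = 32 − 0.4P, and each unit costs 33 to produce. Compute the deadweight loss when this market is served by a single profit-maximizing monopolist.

Inverting demand: P = 80 − 2.5Q.
Under competition P = MC = 33, so Q = (80 − 33)/2.5 = 18.8.
The monopolist equates marginal revenue to marginal cost: 80 − 5Q = 33, so Q = 9.4. From demand, P = 56.5.
DWL is the triangle between Q = 9.4 and Q = 18.8: ½·(18.8 − 9.4)·(56.5 − 33) = 110.45.

DWL = 110.45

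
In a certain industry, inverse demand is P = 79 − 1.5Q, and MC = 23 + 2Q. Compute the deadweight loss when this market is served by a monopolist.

DWL = 40.32

Competitive equilibrium sets price equal to marginal cost: 79 − 1.5Q = 23 + 2Q, so Q = 16 and P = 55.
A monopolist chooses Q where MR = MC. MR = 79 − 3Q; setting this equal to 23 + 2Q gives Q = 11.2 and P = 62.2.
CS = ½·(79 − 55)·16 = 192; PS = (55·16 − 23·16 − ½·2·16²) = 256; TS = 448.
CS = ½·(79 − 62.2)·11.2 = 94.08; PS = (62.2·11.2 − 23·11.2 − ½·2·11.2²) = 313.6; TS = 407.68.
DWL = 448 − 407.68 = 40.32.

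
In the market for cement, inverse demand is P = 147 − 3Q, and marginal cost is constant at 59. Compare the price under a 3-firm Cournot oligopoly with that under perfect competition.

In a 3-firm Cournot equilibrium, symmetry and the first-order condition give q = (147 − 59)/(12) = 22/3. So Q = 22 and P = 81.
Under competition P = MC = 59, so Q = (147 − 59)/3 = 88/3.

Cournot: P = 81; Competition: P = 59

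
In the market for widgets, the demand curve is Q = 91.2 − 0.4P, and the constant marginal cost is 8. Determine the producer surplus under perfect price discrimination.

Inverting demand: P = 228 − 2.5Q.
With perfect price discrimination, output is the efficient level Q = 88 (where demand meets MC), but every buyer pays their willingness to pay: CS = 0 and PS = total surplus.
PS = ½·(228 − 8)·88 = 9680.

PS = 9680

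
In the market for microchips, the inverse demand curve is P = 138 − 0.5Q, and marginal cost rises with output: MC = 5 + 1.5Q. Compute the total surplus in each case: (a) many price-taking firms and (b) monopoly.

Competition: TS = 4422.25; Monopoly: TS = 4245.36

Competitive equilibrium sets price equal to marginal cost: 138 − 0.5Q = 5 + 1.5Q, so Q = 66.5 and P = 104.75.
CS = ½·(138 − 104.75)·66.5 = 17689/16; PS = (104.75·66.5 − 5·66.5 − ½·1.5·66.5²) = 53067/16; TS = 4422.25.
Monopoly sets MR = MC: 138 − Q = 5 + 1.5Q ⇒ Q = 53.2, P = 138 − 0.5·53.2 = 111.4.
CS = ½·(138 − 111.4)·53.2 = 707.56; PS = (111.4·53.2 − 5·53.2 − ½·1.5·53.2²) = 3537.8; TS = 4245.36.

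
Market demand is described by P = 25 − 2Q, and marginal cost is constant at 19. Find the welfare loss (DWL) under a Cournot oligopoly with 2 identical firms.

Competitive firms price at marginal cost: P = 19, giving Q = 3.
With 2 symmetric Cournot firms, each firm's FOC gives 25 − 6q = 19, so q = 1, Q = 2·1 = 2, and P = 21.
DWL is the triangle between Q = 2 and Q = 3: ½·(3 − 2)·(21 − 19) = 1.

DWL = 1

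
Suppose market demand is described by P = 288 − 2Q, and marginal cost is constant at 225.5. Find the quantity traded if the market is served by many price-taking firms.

Perfect competition: P = MC = 225.5, so 288 − 2Q = 225.5 and Q = 31.25.

Q = 31.25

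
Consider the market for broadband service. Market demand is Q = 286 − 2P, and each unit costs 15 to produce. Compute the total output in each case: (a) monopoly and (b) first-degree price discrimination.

Inverting demand: P = 143 − 0.5Q.
Monopoly sets MR = MC: 143 − Q = 15 ⇒ Q = 128, P = 143 − 0.5·128 = 79.
Under first-degree price discrimination the firm charges each unit its demand price and produces up to where P = MC, i.e. Q = 256. Consumer surplus is zero; producer surplus equals total surplus.

Monopoly: Q = 128; Perfect PD: Q = 256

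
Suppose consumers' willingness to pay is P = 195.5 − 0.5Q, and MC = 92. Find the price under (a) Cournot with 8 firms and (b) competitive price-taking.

Cournot: P = 103.5; Competition: P = 92

In a 8-firm Cournot equilibrium, symmetry and the first-order condition give q = (195.5 − 92)/(4.5) = 23. So Q = 184 and P = 103.5.
Competitive firms price at marginal cost: P = 92, giving Q = 207.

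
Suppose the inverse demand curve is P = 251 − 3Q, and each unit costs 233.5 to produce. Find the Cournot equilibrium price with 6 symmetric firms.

P = 236

Cournot with 6 identical firms: the symmetric best-response condition is 251 − 21q = 233.5. Each firm produces q = 5/6, total output Q = 5, price P = 236.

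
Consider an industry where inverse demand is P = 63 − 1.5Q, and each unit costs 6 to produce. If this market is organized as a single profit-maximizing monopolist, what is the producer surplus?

PS = 541.5

The monopolist equates marginal revenue to marginal cost: 63 − 3Q = 6, so Q = 19. From demand, P = 34.5.
PS = (34.5 − 6)·19 = 541.5.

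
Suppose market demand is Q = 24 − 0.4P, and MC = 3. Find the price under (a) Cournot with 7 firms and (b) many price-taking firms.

Cournot: P = 10.125; Competition: P = 3

Inverting demand: P = 60 − 2.5Q.
Cournot with 7 identical firms: the symmetric best-response condition is 60 − 20q = 3. Each firm produces q = 2.85, total output Q = 19.95, price P = 10.125.
Perfect competition: P = MC = 3, so 60 − 2.5Q = 3 and Q = 22.8.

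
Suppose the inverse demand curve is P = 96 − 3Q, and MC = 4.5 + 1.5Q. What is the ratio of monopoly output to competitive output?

Q_m/Q_c = 0.6

A monopolist chooses Q where MR = MC. MR = 96 − 6Q; setting this equal to 4.5 + 1.5Q gives Q = 12.2 and P = 59.4.
Under competition P = MC: 96 − 3Q = 4.5 + 1.5Q ⇒ Q = 61/3, P = 35.
Ratio Q_m/Q_c = 12.2/(61/3) = 0.6.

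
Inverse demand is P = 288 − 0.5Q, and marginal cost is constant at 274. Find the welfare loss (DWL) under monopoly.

Competitive firms price at marginal cost: P = 274, giving Q = 28.
A monopolist chooses Q where MR = MC. MR = 288 − Q; setting this equal to 274 gives Q = 14 and P = 281.
DWL is the triangle between Q = 14 and Q = 28: ½·(28 − 14)·(281 − 274) = 49.

DWL = 49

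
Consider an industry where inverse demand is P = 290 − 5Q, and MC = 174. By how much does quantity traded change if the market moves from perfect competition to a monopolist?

Under competition P = MC = 174, so Q = (290 − 174)/5 = 23.2.
Monopoly sets MR = MC: 290 − 10Q = 174 ⇒ Q = 11.6, P = 290 − 5·11.6 = 232.
Change in quantity traded: 11.6 − 23.2 = −11.6.

Quantity traded falls by 11.6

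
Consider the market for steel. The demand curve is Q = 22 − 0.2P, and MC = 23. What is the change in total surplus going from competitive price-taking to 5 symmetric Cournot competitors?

Inverting demand: P = 110 − 5Q.
Under competition P = MC = 23, so Q = (110 − 23)/5 = 17.4.
CS = ½·(110 − 23)·17.4 = 756.9; PS = (23 − 23)·17.4 = 0; TS = 756.9.
Cournot with 5 identical firms: the symmetric best-response condition is 110 − 30q = 23. Each firm produces q = 2.9, total output Q = 14.5, price P = 37.5.
CS = ½·(110 − 37.5)·14.5 = 525.625; PS = (37.5 − 23)·14.5 = 210.25; TS = 735.875.
Change in total surplus: 735.875 − 756.9 = −21.025.

TS falls by 21.025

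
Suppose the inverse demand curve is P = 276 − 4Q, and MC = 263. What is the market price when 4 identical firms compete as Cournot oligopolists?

In a 4-firm Cournot equilibrium, symmetry and the first-order condition give q = (276 − 263)/(20) = 0.65. So Q = 2.6 and P = 265.6.

P = 265.6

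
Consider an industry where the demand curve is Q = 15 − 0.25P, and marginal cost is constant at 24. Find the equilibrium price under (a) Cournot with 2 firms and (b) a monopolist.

Cournot: P = 36; Monopoly: P = 42

Inverting demand: P = 60 − 4Q.
In a 2-firm Cournot equilibrium, symmetry and the first-order condition give q = (60 − 24)/(12) = 3. So Q = 6 and P = 36.
A monopolist chooses Q where MR = MC. MR = 60 − 8Q; setting this equal to 24 gives Q = 4.5 and P = 42.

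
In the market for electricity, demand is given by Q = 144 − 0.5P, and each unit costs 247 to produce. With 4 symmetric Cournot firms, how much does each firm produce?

Inverting demand: P = 288 − 2Q.
With 4 symmetric Cournot firms, each firm's FOC gives 288 − 10q = 247, so q = 4.1, Q = 4·4.1 = 16.4, and P = 255.2.

q_i = 4.1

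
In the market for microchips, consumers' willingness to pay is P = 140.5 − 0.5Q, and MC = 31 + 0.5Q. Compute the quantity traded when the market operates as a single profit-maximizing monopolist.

The monopolist equates marginal revenue to marginal cost: 140.5 − Q = 31 + 0.5Q, so Q = 73. From demand, P = 104.

Q = 73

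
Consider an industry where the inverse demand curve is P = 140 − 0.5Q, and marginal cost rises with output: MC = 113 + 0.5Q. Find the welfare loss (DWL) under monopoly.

DWL = 40.5

Competitive equilibrium sets price equal to marginal cost: 140 − 0.5Q = 113 + 0.5Q, so Q = 27 and P = 126.5.
A monopolist chooses Q where MR = MC. MR = 140 − Q; setting this equal to 113 + 0.5Q gives Q = 18 and P = 131.
CS = ½·(140 − 126.5)·27 = 182.25; PS = (126.5·27 − 113·27 − ½·0.5·27²) = 182.25; TS = 364.5.
CS = ½·(140 − 131)·18 = 81; PS = (131·18 − 113·18 − ½·0.5·18²) = 243; TS = 324.
DWL = 364.5 − 324 = 40.5.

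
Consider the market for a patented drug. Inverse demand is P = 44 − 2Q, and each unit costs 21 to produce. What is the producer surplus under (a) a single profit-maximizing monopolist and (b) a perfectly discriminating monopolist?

Monopoly: PS = 66.125; Perfect PD: PS = 132.25

A monopolist chooses Q where MR = MC. MR = 44 − 4Q; setting this equal to 21 gives Q = 5.75 and P = 32.5.
PS = (32.5 − 21)·5.75 = 66.125.
A perfectly discriminating monopolist sells every unit with P(Q) ≥ MC(Q), so output equals the competitive quantity Q = 11.5. Each buyer pays their reservation price, so CS = 0 and the firm captures all surplus.
PS = ½·(44 − 21)·11.5 = 132.25.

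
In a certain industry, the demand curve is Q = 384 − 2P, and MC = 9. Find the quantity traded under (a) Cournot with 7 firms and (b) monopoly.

Inverting demand: P = 192 − 0.5Q.
With 7 symmetric Cournot firms, each firm's FOC gives 192 − 4q = 9, so q = 45.75, Q = 7·45.75 = 320.25, and P = 31.875.
Monopoly sets MR = MC: 192 − Q = 9 ⇒ Q = 183, P = 192 − 0.5·183 = 100.5.

Cournot: Q = 320.25; Monopoly: Q = 183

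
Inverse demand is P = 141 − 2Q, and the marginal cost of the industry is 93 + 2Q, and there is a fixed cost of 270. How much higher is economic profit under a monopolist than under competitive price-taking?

π rises by 48

Competitive equilibrium sets price equal to marginal cost: 141 − 2Q = 93 + 2Q, so Q = 12 and P = 117.
Profit = 117·12 − (93·12 + ½·2·12²) − 270 = −126.
A monopolist chooses Q where MR = MC. MR = 141 − 4Q; setting this equal to 93 + 2Q gives Q = 8 and P = 125.
Profit = 125·8 − (93·8 + ½·2·8²) − 270 = −78.
Change in economic profit: −78 − −126 = 48.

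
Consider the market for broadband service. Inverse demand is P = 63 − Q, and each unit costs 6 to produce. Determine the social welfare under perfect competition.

Under competition P = MC = 6, so Q = (63 − 6)/1 = 57.
CS = ½·(63 − 6)·57 = 1624.5; PS = (6 − 6)·57 = 0; TS = 1624.5.

TS = 1624.5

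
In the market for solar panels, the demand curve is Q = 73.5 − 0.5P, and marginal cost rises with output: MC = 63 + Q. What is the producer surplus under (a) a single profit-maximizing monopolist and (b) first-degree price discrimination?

Inverting demand: P = 147 − 2Q.
Monopoly sets MR = MC: 147 − 4Q = 63 + Q ⇒ Q = 16.8, P = 147 − 2·16.8 = 113.4.
PS = P·Q − VC(Q) = 113.4·16.8 − (63·16.8 + ½·1·16.8²) = 705.6.
A perfectly discriminating monopolist sells every unit with P(Q) ≥ MC(Q), so output equals the competitive quantity Q = 28. Each buyer pays their reservation price, so CS = 0 and the firm captures all surplus.
PS = ½·(147 − 63)·28 = 1176.

Monopoly: PS = 705.6; Perfect PD: PS = 1176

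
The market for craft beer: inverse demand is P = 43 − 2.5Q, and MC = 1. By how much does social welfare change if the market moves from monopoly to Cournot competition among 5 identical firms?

A monopolist chooses Q where MR = MC. MR = 43 − 5Q; setting this equal to 1 gives Q = 8.4 and P = 22.
CS = ½·(43 − 22)·8.4 = 88.2; PS = (22 − 1)·8.4 = 176.4; TS = 264.6.
With 5 symmetric Cournot firms, each firm's FOC gives 43 − 15q = 1, so q = 2.8, Q = 5·2.8 = 14, and P = 8.
CS = ½·(43 − 8)·14 = 245; PS = (8 − 1)·14 = 98; TS = 343.
Change in social welfare: 343 − 264.6 = 78.4.

TS rises by 78.4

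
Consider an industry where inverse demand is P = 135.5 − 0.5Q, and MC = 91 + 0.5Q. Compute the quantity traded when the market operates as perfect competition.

Competitive equilibrium sets price equal to marginal cost: 135.5 − 0.5Q = 91 + 0.5Q, so Q = 44.5 and P = 113.25.

Q = 44.5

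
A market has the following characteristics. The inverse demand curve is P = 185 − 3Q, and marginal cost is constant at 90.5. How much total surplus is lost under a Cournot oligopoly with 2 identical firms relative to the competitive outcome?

DWL = 165.375

Perfect competition: P = MC = 90.5, so 185 − 3Q = 90.5 and Q = 31.5.
In a 2-firm Cournot equilibrium, symmetry and the first-order condition give q = (185 − 90.5)/(9) = 10.5. So Q = 21 and P = 122.
DWL is the triangle between Q = 21 and Q = 31.5: ½·(31.5 − 21)·(122 − 90.5) = 165.375.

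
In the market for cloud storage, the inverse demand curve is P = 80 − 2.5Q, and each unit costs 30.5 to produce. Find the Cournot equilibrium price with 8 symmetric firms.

P = 36

Cournot with 8 identical firms: the symmetric best-response condition is 80 − 22.5q = 30.5. Each firm produces q = 2.2, total output Q = 17.6, price P = 36.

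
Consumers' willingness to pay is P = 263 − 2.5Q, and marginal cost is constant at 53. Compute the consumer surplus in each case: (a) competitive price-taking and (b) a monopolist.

Competition: CS = 8820; Monopoly: CS = 2205

Perfect competition: P = MC = 53, so 263 − 2.5Q = 53 and Q = 84.
CS = ½·(263 − 53)·84 = 8820.
Monopoly sets MR = MC: 263 − 5Q = 53 ⇒ Q = 42, P = 263 − 2.5·42 = 158.
CS = ½·(263 − 158)·42 = 2205.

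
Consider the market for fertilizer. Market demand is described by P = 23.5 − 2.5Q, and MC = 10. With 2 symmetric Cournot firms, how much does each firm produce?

With 2 symmetric Cournot firms, each firm's FOC gives 23.5 − 7.5q = 10, so q = 1.8, Q = 2·1.8 = 3.6, and P = 14.5.

q_i = 1.8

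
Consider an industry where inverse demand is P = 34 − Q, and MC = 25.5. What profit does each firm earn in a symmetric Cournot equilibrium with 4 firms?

With 4 symmetric Cournot firms, each firm's FOC gives 34 − 5q = 25.5, so q = 1.7, Q = 4·1.7 = 6.8, and P = 27.2.
Each firm's profit = (27.2 − 25.5)·1.7 = 2.89.

π_i = 2.89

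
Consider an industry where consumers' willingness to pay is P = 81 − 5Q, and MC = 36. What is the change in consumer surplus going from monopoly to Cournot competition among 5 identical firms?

CS rises by 90

Monopoly sets MR = MC: 81 − 10Q = 36 ⇒ Q = 4.5, P = 81 − 5·4.5 = 58.5.
CS = ½·(81 − 58.5)·4.5 = 50.625.
In a 5-firm Cournot equilibrium, symmetry and the first-order condition give q = (81 − 36)/(30) = 1.5. So Q = 7.5 and P = 43.5.
CS = ½·(81 − 43.5)·7.5 = 140.625.
Change in consumer surplus: 140.625 − 50.625 = 90.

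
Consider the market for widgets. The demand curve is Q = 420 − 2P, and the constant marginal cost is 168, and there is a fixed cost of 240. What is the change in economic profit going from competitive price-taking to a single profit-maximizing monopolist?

Inverting demand: P = 210 − 0.5Q.
Competitive firms price at marginal cost: P = 168, giving Q = 84.
Profit = (168 − 168)·84 − 240 = −240.
The monopolist equates marginal revenue to marginal cost: 210 − Q = 168, so Q = 42. From demand, P = 189.
Profit = (189 − 168)·42 − 240 = 642.
Change in economic profit: 642 − −240 = 882.

Economic profit rises by 882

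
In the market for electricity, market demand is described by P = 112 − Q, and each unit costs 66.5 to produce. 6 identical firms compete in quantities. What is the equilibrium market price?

Cournot with 6 identical firms: the symmetric best-response condition is 112 − 7q = 66.5. Each firm produces q = 6.5, total output Q = 39, price P = 73.

P = 73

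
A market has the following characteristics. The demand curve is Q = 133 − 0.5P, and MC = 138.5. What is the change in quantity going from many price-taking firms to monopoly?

Inverting demand: P = 266 − 2Q.
Under competition P = MC = 138.5, so Q = (266 − 138.5)/2 = 63.75.
A monopolist chooses Q where MR = MC. MR = 266 − 4Q; setting this equal to 138.5 gives Q = 31.875 and P = 202.25.
Change in quantity: 31.875 − 63.75 = −31.875.

Q falls by 31.875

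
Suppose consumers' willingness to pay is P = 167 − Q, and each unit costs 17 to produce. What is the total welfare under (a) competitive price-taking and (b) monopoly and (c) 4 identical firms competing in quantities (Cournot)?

Competitive firms price at marginal cost: P = 17, giving Q = 150.
CS = ½·(167 − 17)·150 = 11250; PS = (17 − 17)·150 = 0; TS = 11250.
Monopoly sets MR = MC: 167 − 2Q = 17 ⇒ Q = 75, P = 167 − 75 = 92.
CS = ½·(167 − 92)·75 = 2812.5; PS = (92 − 17)·75 = 5625; TS = 8437.5.
Cournot with 4 identical firms: the symmetric best-response condition is 167 − 5q = 17. Each firm produces q = 30, total output Q = 120, price P = 47.
CS = ½·(167 − 47)·120 = 7200; PS = (47 − 17)·120 = 3600; TS = 10800.

Competition: TS = 11250; Monopoly: TS = 8437.5; Cournot: TS = 10800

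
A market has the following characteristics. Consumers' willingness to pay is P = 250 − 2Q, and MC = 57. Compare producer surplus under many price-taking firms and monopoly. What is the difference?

Competitive firms price at marginal cost: P = 57, giving Q = 96.5.
PS = (57 − 57)·96.5 = 0.
Monopoly sets MR = MC: 250 − 4Q = 57 ⇒ Q = 48.25, P = 250 − 2·48.25 = 153.5.
PS = (153.5 − 57)·48.25 = 4656.125.
Change in producer surplus: 4656.125 − 0 = 4656.125.

Producer surplus rises by 4656.125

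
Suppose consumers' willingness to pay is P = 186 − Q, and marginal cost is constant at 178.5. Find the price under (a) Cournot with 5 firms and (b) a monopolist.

In a 5-firm Cournot equilibrium, symmetry and the first-order condition give q = (186 − 178.5)/(6) = 1.25. So Q = 6.25 and P = 179.75.
A monopolist chooses Q where MR = MC. MR = 186 − 2Q; setting this equal to 178.5 gives Q = 3.75 and P = 182.25.

Cournot: P = 179.75; Monopoly: P = 182.25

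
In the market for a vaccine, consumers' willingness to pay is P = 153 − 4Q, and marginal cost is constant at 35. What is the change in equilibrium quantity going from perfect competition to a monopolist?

Q falls by 14.75

Perfect competition: P = MC = 35, so 153 − 4Q = 35 and Q = 29.5.
A monopolist chooses Q where MR = MC. MR = 153 − 8Q; setting this equal to 35 gives Q = 14.75 and P = 94.
Change in equilibrium quantity: 14.75 − 29.5 = −14.75.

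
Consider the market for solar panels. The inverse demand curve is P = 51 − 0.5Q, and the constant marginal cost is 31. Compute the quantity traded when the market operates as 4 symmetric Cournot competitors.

Q = 32

In a 4-firm Cournot equilibrium, symmetry and the first-order condition give q = (51 − 31)/(2.5) = 8. So Q = 32 and P = 35.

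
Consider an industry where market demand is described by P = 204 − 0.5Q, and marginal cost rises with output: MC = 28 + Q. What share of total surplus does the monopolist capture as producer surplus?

PS/TS = 0.8

Monopoly sets MR = MC: 204 − Q = 28 + Q ⇒ Q = 88, P = 204 − 0.5·88 = 160.
CS = ½·(204 − 160)·88 = 1936.
PS = P·Q − VC(Q) = 160·88 − (28·88 + ½·1·88²) = 7744.
Share captured = PS/TS = 7744/9680 = 0.8.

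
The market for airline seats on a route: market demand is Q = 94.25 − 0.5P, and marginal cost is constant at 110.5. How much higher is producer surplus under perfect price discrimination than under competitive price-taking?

Inverting demand: P = 188.5 − 2Q.
Perfect competition: P = MC = 110.5, so 188.5 − 2Q = 110.5 and Q = 39.
PS = (110.5 − 110.5)·39 = 0.
With perfect price discrimination, output is the efficient level Q = 39 (where demand meets MC), but every buyer pays their willingness to pay: CS = 0 and PS = total surplus.
PS = ½·(188.5 − 110.5)·39 = 1521.
Change in producer surplus: 1521 − 0 = 1521.

PS rises by 1521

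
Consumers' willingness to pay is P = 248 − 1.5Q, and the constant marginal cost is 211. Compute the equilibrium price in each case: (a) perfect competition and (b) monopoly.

Perfect competition: P = MC = 211, so 248 − 1.5Q = 211 and Q = 74/3.
Monopoly sets MR = MC: 248 − 3Q = 211 ⇒ Q = 37/3, P = 248 − 1.5·37/3 = 229.5.

Competition: P = 211; Monopoly: P = 229.5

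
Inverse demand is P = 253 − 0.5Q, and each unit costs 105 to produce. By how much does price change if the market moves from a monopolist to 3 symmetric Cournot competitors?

Price falls by 37

A monopolist chooses Q where MR = MC. MR = 253 − Q; setting this equal to 105 gives Q = 148 and P = 179.
Cournot with 3 identical firms: the symmetric best-response condition is 253 − 2q = 105. Each firm produces q = 74, total output Q = 222, price P = 142.
Change in price: 142 − 179 = −37.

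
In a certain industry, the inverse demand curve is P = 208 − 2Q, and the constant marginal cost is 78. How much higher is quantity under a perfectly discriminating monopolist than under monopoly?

Q rises by 32.5

A monopolist chooses Q where MR = MC. MR = 208 − 4Q; setting this equal to 78 gives Q = 32.5 and P = 143.
Under first-degree price discrimination the firm charges each unit its demand price and produces up to where P = MC, i.e. Q = 65. Consumer surplus is zero; producer surplus equals total surplus.
Change in quantity: 65 − 32.5 = 32.5.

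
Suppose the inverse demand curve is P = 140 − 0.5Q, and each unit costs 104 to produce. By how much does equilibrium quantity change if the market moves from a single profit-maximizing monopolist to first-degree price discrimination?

A monopolist chooses Q where MR = MC. MR = 140 − Q; setting this equal to 104 gives Q = 36 and P = 122.
Under first-degree price discrimination the firm charges each unit its demand price and produces up to where P = MC, i.e. Q = 72. Consumer surplus is zero; producer surplus equals total surplus.
Change in equilibrium quantity: 72 − 36 = 36.

Equilibrium quantity rises by 36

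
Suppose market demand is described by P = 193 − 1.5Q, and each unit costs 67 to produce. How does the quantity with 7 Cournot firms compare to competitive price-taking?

Cournot with 7 identical firms: the symmetric best-response condition is 193 − 12q = 67. Each firm produces q = 10.5, total output Q = 73.5, price P = 82.75.
Competitive firms price at marginal cost: P = 67, giving Q = 84.

Cournot: Q = 73.5; Competition: Q = 84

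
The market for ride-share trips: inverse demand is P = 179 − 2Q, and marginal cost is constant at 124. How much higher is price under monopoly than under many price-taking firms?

Perfect competition: P = MC = 124, so 179 − 2Q = 124 and Q = 27.5.
Monopoly sets MR = MC: 179 − 4Q = 124 ⇒ Q = 13.75, P = 179 − 2·13.75 = 151.5.
Change in price: 151.5 − 124 = 27.5.

P rises by 27.5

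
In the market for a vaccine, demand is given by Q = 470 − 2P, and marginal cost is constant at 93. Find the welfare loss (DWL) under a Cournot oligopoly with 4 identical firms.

DWL = 806.56

Inverting demand: P = 235 − 0.5Q.
Perfect competition: P = MC = 93, so 235 − 0.5Q = 93 and Q = 284.
In a 4-firm Cournot equilibrium, symmetry and the first-order condition give q = (235 − 93)/(2.5) = 56.8. So Q = 227.2 and P = 121.4.
DWL is the triangle between Q = 227.2 and Q = 284: ½·(284 − 227.2)·(121.4 − 93) = 806.56.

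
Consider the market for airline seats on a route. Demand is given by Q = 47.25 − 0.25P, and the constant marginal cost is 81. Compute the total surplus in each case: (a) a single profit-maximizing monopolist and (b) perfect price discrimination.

Inverting demand: P = 189 − 4Q.
The monopolist equates marginal revenue to marginal cost: 189 − 8Q = 81, so Q = 13.5. From demand, P = 135.
CS = ½·(189 − 135)·13.5 = 364.5; PS = (135 − 81)·13.5 = 729; TS = 1093.5.
Under first-degree price discrimination the firm charges each unit its demand price and produces up to where P = MC, i.e. Q = 27. Consumer surplus is zero; producer surplus equals total surplus.
TS = 1458 (equal to competitive TS).

Monopoly: TS = 1093.5; Perfect PD: TS = 1458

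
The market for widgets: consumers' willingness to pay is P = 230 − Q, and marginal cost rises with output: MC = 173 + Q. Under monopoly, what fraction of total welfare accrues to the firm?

PS/TS = 0.75

The monopolist equates marginal revenue to marginal cost: 230 − 2Q = 173 + Q, so Q = 19. From demand, P = 211.
CS = ½·(230 − 211)·19 = 180.5.
PS = P·Q − VC(Q) = 211·19 − (173·19 + ½·1·19²) = 541.5.
Share captured = PS/TS = 541.5/722 = 0.75.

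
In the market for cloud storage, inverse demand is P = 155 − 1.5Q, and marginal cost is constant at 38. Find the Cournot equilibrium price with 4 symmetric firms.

P = 61.4

Cournot with 4 identical firms: the symmetric best-response condition is 155 − 7.5q = 38. Each firm produces q = 15.6, total output Q = 62.4, price P = 61.4.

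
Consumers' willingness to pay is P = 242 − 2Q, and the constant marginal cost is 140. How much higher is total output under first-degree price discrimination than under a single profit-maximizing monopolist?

Total output rises by 25.5

A monopolist chooses Q where MR = MC. MR = 242 − 4Q; setting this equal to 140 gives Q = 25.5 and P = 191.
Under first-degree price discrimination the firm charges each unit its demand price and produces up to where P = MC, i.e. Q = 51. Consumer surplus is zero; producer surplus equals total surplus.
Change in total output: 51 − 25.5 = 25.5.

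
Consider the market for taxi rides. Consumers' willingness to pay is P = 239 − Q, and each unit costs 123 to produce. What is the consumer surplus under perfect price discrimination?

CS = 0

With perfect price discrimination, output is the efficient level Q = 116 (where demand meets MC), but every buyer pays their willingness to pay: CS = 0 and PS = total surplus.
CS = 0.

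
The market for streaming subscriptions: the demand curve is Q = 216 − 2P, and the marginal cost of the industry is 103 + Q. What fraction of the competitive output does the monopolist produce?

Inverting demand: P = 108 − 0.5Q.
The monopolist equates marginal revenue to marginal cost: 108 − Q = 103 + Q, so Q = 2.5. From demand, P = 106.75.
Competitive equilibrium sets price equal to marginal cost: 108 − 0.5Q = 103 + Q, so Q = 10/3 and P = 319/3.
Ratio Q_m/Q_c = 2.5/(10/3) = 0.75.

Q_m/Q_c = 0.75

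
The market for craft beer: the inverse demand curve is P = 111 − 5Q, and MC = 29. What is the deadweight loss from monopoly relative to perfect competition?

DWL = 168.1

Competitive firms price at marginal cost: P = 29, giving Q = 16.4.
The monopolist equates marginal revenue to marginal cost: 111 − 10Q = 29, so Q = 8.2. From demand, P = 70.
DWL is the triangle between Q = 8.2 and Q = 16.4: ½·(16.4 − 8.2)·(70 − 29) = 168.1.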